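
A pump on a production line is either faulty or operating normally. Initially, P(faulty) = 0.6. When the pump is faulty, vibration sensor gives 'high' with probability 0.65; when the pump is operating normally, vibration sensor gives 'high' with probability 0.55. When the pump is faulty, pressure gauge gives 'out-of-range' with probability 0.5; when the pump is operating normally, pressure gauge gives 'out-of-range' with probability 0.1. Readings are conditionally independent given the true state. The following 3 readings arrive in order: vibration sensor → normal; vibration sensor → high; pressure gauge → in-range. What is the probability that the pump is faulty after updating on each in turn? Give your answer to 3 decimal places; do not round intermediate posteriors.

0.434

Each posterior becomes the prior for the next update.
After vibration sensor='normal': P(faulty) = 0.35·0.6000 / (0.35·0.6000 + 0.45·0.4000) ≈ 0.5385
After vibration sensor='high': P(faulty) = 0.65·0.5385 / (0.65·0.5385 + 0.55·0.4615) ≈ 0.5796
After pressure gauge='in-range': P(faulty) = 0.5·0.5796 / (0.5·0.5796 + 0.9·0.4204) ≈ 0.4337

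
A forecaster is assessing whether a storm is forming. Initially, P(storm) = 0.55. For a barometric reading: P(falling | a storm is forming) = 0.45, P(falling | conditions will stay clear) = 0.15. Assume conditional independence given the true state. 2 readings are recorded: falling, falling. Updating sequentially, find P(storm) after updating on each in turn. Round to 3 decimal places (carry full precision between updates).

After 'falling': P(storm) = 0.45·0.5500 / (0.45·0.5500 + 0.15·0.4500) ≈ 0.7857
After 'falling': P(storm) = 0.45·0.7857 / (0.45·0.7857 + 0.15·0.2143) ≈ 0.9167

0.917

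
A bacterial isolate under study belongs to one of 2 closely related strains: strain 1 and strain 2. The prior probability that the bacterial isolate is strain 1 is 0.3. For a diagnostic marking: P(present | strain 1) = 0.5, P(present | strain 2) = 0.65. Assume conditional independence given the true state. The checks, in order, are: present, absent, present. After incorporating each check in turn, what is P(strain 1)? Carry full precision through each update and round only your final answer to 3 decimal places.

Apply Bayes' rule sequentially, carrying P(strain 1) forward.
After 'present': P(strain 1) = 0.5·0.3000 / (0.5·0.3000 + 0.65·0.7000) ≈ 0.2479
After 'absent': P(strain 1) = 0.5·0.2479 / (0.5·0.2479 + 0.35·0.7521) ≈ 0.3202
After 'present': P(strain 1) = 0.5·0.3202 / (0.5·0.3202 + 0.65·0.6798) ≈ 0.2659

0.266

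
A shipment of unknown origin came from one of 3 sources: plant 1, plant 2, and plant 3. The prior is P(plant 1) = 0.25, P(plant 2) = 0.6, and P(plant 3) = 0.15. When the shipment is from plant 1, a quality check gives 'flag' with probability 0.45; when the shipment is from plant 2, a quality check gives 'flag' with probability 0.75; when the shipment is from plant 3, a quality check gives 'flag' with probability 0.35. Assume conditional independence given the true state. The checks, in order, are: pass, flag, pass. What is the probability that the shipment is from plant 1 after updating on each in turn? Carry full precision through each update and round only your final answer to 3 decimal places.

After 'pass': normaliser = 0.55·0.2500 + 0.25·0.6000 + 0.65·0.1500; P(plant 1) ≈ 0.3571, P(plant 2) ≈ 0.3896, P(plant 3) ≈ 0.2532
After 'flag': normaliser = 0.45·0.3571 + 0.75·0.3896 + 0.35·0.2532; P(plant 1) ≈ 0.2968, P(plant 2) ≈ 0.5396, P(plant 3) ≈ 0.1637
After 'pass': normaliser = 0.55·0.2968 + 0.25·0.5396 + 0.65·0.1637; P(plant 1) ≈ 0.4035, P(plant 2) ≈ 0.3335, P(plant 3) ≈ 0.2630

0.404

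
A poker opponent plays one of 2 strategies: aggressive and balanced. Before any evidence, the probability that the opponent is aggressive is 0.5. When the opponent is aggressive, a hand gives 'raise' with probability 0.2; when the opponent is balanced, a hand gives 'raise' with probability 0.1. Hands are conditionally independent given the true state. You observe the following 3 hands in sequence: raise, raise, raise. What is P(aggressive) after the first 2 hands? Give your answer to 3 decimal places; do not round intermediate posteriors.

After 'raise': P(aggressive) = 0.2·0.5000 / (0.2·0.5000 + 0.1·0.5000) ≈ 0.6667
After 'raise': P(aggressive) = 0.2·0.6667 / (0.2·0.6667 + 0.1·0.3333) ≈ 0.8000

0.800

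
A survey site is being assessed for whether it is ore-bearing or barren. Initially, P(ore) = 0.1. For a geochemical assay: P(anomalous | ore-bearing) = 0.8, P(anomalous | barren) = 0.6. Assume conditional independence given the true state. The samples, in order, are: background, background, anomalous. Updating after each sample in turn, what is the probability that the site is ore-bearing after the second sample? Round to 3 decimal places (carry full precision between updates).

After 'background': P(ore) = 0.2·0.1000 / (0.2·0.1000 + 0.4·0.9000) ≈ 0.0526
After 'background': P(ore) = 0.2·0.0526 / (0.2·0.0526 + 0.4·0.9474) ≈ 0.0270

0.027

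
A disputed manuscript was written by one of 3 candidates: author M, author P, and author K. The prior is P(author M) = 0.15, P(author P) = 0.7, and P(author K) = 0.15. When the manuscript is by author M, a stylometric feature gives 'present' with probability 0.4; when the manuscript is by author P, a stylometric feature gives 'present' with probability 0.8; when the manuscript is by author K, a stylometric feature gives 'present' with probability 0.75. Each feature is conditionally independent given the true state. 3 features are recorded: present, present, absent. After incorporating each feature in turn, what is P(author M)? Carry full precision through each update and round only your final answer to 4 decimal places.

0.1151

After 'present': normaliser = 0.4·0.1500 + 0.8·0.7000 + 0.75·0.1500; P(author M) ≈ 0.0819, P(author P) ≈ 0.7645, P(author K) ≈ 0.1536
After 'present': normaliser = 0.4·0.0819 + 0.8·0.7645 + 0.75·0.1536; P(author M) ≈ 0.0431, P(author P) ≈ 0.8052, P(author K) ≈ 0.1517
After 'absent': normaliser = 0.6·0.0431 + 0.2·0.8052 + 0.25·0.1517; P(author M) ≈ 0.1151, P(author P) ≈ 0.7163, P(author K) ≈ 0.1686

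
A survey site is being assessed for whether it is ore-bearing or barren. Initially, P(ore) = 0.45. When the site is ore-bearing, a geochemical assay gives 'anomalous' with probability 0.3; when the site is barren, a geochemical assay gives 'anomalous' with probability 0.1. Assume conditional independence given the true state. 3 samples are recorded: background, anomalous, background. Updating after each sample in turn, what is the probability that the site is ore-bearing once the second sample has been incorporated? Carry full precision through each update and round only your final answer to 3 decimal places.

0.656

After 'background': P(ore) = 0.7·0.4500 / (0.7·0.4500 + 0.9·0.5500) ≈ 0.3889
After 'anomalous': P(ore) = 0.3·0.3889 / (0.3·0.3889 + 0.1·0.6111) ≈ 0.6562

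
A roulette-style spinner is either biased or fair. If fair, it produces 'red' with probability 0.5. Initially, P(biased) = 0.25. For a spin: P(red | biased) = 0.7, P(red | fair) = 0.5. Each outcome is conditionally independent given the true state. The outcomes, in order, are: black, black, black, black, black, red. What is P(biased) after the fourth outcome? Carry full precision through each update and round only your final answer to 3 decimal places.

0.041

Each posterior becomes the prior for the next update.
After 'black': P(biased) = 0.3·0.2500 / (0.3·0.2500 + 0.5·0.7500) ≈ 0.1667
After 'black': P(biased) = 0.3·0.1667 / (0.3·0.1667 + 0.5·0.8333) ≈ 0.1071
After 'black': P(biased) = 0.3·0.1071 / (0.3·0.1071 + 0.5·0.8929) ≈ 0.0672
After 'black': P(biased) = 0.3·0.0672 / (0.3·0.0672 + 0.5·0.9328) ≈ 0.0414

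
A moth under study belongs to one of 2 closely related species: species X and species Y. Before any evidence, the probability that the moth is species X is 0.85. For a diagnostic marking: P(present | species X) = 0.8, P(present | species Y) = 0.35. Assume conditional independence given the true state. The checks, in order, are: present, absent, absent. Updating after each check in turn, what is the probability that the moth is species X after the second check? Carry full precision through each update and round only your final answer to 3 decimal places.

After 'present': P(species X) = 0.8·0.8500 / (0.8·0.8500 + 0.35·0.1500) ≈ 0.9283
After 'absent': P(species X) = 0.2·0.9283 / (0.2·0.9283 + 0.65·0.0717) ≈ 0.7994

0.799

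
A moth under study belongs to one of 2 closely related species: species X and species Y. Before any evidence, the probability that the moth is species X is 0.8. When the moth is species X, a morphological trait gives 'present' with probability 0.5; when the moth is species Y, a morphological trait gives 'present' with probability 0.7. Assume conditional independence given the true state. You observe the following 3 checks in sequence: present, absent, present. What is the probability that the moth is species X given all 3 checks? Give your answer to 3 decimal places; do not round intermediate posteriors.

After 'present': P(species X) = 0.5·0.8000 / (0.5·0.8000 + 0.7·0.2000) ≈ 0.7407
After 'absent': P(species X) = 0.5·0.7407 / (0.5·0.7407 + 0.3·0.2593) ≈ 0.8264
After 'present': P(species X) = 0.5·0.8264 / (0.5·0.8264 + 0.7·0.1736) ≈ 0.7728

0.773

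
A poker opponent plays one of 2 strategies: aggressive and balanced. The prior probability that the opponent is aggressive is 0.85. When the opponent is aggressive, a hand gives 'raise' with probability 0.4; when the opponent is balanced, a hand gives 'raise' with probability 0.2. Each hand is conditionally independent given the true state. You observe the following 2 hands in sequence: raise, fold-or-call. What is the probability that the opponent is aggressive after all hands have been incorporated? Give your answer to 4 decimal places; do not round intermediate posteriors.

0.8947

Apply Bayes' rule sequentially, carrying P(aggressive) forward.
After 'raise': P(aggressive) = 0.4·0.8500 / (0.4·0.8500 + 0.2·0.1500) ≈ 0.9189
After 'fold-or-call': P(aggressive) = 0.6·0.9189 / (0.6·0.9189 + 0.8·0.0811) ≈ 0.8947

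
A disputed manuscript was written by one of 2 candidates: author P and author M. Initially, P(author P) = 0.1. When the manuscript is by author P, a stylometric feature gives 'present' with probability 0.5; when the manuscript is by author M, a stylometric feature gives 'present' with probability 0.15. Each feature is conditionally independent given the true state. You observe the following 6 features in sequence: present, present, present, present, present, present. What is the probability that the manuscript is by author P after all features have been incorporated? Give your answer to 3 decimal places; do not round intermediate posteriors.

After 'present': P(author P) = 0.5·0.1000 / (0.5·0.1000 + 0.15·0.9000) ≈ 0.2703
After 'present': P(author P) = 0.5·0.2703 / (0.5·0.2703 + 0.15·0.7297) ≈ 0.5525
After 'present': P(author P) = 0.5·0.5525 / (0.5·0.5525 + 0.15·0.4475) ≈ 0.8045
After 'present': P(author P) = 0.5·0.8045 / (0.5·0.8045 + 0.15·0.1955) ≈ 0.9321
After 'present': P(author P) = 0.5·0.9321 / (0.5·0.9321 + 0.15·0.0679) ≈ 0.9786
After 'present': P(author P) = 0.5·0.9786 / (0.5·0.9786 + 0.15·0.0214) ≈ 0.9935

0.993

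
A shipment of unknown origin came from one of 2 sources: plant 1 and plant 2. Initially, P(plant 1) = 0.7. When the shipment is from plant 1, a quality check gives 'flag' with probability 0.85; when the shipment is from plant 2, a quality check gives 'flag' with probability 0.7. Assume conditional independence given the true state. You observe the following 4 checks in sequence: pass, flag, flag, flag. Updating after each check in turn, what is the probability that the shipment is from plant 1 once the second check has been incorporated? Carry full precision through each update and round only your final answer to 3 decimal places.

After 'pass': P(plant 1) = 0.15·0.7000 / (0.15·0.7000 + 0.3·0.3000) ≈ 0.5385
After 'flag': P(plant 1) = 0.85·0.5385 / (0.85·0.5385 + 0.7·0.4615) ≈ 0.5862

0.586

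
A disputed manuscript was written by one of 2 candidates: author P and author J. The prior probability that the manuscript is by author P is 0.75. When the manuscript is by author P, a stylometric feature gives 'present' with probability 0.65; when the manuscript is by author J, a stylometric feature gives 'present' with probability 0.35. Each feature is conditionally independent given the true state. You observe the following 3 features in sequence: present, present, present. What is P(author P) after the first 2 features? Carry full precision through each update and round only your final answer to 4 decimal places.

After 'present': P(author P) = 0.65·0.7500 / (0.65·0.7500 + 0.35·0.2500) ≈ 0.8478
After 'present': P(author P) = 0.65·0.8478 / (0.65·0.8478 + 0.35·0.1522) ≈ 0.9119

0.9119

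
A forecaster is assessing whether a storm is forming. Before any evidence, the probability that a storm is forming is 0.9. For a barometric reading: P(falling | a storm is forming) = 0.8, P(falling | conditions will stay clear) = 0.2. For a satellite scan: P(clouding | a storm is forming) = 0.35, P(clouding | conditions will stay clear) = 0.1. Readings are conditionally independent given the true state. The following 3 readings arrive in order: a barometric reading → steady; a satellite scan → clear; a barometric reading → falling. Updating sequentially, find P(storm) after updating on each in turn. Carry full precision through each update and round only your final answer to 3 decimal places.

After a barometric reading='steady': P(storm) = 0.2·0.9000 / (0.2·0.9000 + 0.8·0.1000) ≈ 0.6923
After a satellite scan='clear': P(storm) = 0.65·0.6923 / (0.65·0.6923 + 0.9·0.3077) ≈ 0.6190
After a barometric reading='falling': P(storm) = 0.8·0.6190 / (0.8·0.6190 + 0.2·0.3810) ≈ 0.8667

0.867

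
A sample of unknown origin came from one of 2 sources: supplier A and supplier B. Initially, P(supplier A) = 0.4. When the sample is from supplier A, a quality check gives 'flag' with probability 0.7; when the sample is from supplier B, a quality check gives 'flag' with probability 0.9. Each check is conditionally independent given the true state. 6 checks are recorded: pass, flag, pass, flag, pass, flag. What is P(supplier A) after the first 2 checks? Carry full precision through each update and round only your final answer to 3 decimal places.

0.609

After 'pass': P(supplier A) = 0.3·0.4000 / (0.3·0.4000 + 0.1·0.6000) ≈ 0.6667
After 'flag': P(supplier A) = 0.7·0.6667 / (0.7·0.6667 + 0.9·0.3333) ≈ 0.6087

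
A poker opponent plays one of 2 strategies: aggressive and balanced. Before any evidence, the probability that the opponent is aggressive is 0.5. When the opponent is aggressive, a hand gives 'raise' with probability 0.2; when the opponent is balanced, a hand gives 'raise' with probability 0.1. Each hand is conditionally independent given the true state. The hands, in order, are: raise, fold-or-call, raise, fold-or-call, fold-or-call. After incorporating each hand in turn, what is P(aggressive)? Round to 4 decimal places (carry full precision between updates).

After 'raise': P(aggressive) = 0.2·0.5000 / (0.2·0.5000 + 0.1·0.5000) ≈ 0.6667
After 'fold-or-call': P(aggressive) = 0.8·0.6667 / (0.8·0.6667 + 0.9·0.3333) ≈ 0.6400
After 'raise': P(aggressive) = 0.2·0.6400 / (0.2·0.6400 + 0.1·0.3600) ≈ 0.7805
After 'fold-or-call': P(aggressive) = 0.8·0.7805 / (0.8·0.7805 + 0.9·0.2195) ≈ 0.7596
After 'fold-or-call': P(aggressive) = 0.8·0.7596 / (0.8·0.7596 + 0.9·0.2404) ≈ 0.7375

0.7375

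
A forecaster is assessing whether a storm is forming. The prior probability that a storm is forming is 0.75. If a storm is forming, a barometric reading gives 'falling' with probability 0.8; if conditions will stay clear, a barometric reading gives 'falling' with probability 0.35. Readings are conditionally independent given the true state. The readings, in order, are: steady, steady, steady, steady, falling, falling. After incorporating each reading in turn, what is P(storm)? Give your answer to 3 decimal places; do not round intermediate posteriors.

0.123

Each posterior becomes the prior for the next update.
After 'steady': P(storm) = 0.2·0.7500 / (0.2·0.7500 + 0.65·0.2500) ≈ 0.4800
After 'steady': P(storm) = 0.2·0.4800 / (0.2·0.4800 + 0.65·0.5200) ≈ 0.2212
After 'steady': P(storm) = 0.2·0.2212 / (0.2·0.2212 + 0.65·0.7788) ≈ 0.0804
After 'steady': P(storm) = 0.2·0.0804 / (0.2·0.0804 + 0.65·0.9196) ≈ 0.0262
After 'falling': P(storm) = 0.8·0.0262 / (0.8·0.0262 + 0.35·0.9738) ≈ 0.0579
After 'falling': P(storm) = 0.8·0.0579 / (0.8·0.0579 + 0.35·0.9421) ≈ 0.1232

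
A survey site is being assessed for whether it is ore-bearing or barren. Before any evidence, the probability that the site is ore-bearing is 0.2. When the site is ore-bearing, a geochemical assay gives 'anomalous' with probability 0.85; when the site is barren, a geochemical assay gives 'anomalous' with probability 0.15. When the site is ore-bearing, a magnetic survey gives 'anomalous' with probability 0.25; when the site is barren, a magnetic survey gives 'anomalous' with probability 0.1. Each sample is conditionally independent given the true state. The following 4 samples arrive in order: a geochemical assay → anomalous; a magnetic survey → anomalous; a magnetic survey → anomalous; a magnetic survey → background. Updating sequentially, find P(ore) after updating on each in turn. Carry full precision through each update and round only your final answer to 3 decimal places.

0.881

After a geochemical assay='anomalous': P(ore) = 0.85·0.2000 / (0.85·0.2000 + 0.15·0.8000) ≈ 0.5862
After a magnetic survey='anomalous': P(ore) = 0.25·0.5862 / (0.25·0.5862 + 0.1·0.4138) ≈ 0.7798
After a magnetic survey='anomalous': P(ore) = 0.25·0.7798 / (0.25·0.7798 + 0.1·0.2202) ≈ 0.8985
After a magnetic survey='background': P(ore) = 0.75·0.8985 / (0.75·0.8985 + 0.9·0.1015) ≈ 0.8806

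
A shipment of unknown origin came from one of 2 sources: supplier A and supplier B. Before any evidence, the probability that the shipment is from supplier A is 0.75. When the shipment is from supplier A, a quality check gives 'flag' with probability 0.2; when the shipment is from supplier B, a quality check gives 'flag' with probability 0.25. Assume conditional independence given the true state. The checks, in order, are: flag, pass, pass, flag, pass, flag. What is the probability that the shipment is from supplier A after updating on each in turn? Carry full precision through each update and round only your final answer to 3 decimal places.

0.651

After 'flag': P(supplier A) = 0.2·0.7500 / (0.2·0.7500 + 0.25·0.2500) ≈ 0.7059
After 'pass': P(supplier A) = 0.8·0.7059 / (0.8·0.7059 + 0.75·0.2941) ≈ 0.7191
After 'pass': P(supplier A) = 0.8·0.7191 / (0.8·0.7191 + 0.75·0.2809) ≈ 0.7320
After 'flag': P(supplier A) = 0.2·0.7320 / (0.2·0.7320 + 0.25·0.2680) ≈ 0.6860
After 'pass': P(supplier A) = 0.8·0.6860 / (0.8·0.6860 + 0.75·0.3140) ≈ 0.6997
After 'flag': P(supplier A) = 0.2·0.6997 / (0.2·0.6997 + 0.25·0.3003) ≈ 0.6509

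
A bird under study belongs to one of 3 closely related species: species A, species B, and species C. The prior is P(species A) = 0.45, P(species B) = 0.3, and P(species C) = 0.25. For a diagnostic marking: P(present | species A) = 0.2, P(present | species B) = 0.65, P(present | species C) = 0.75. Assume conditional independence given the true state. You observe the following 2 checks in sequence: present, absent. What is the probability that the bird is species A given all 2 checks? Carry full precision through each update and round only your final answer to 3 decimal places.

0.385

After 'present': normaliser = 0.2·0.4500 + 0.65·0.3000 + 0.75·0.2500; P(species A) ≈ 0.1905, P(species B) ≈ 0.4127, P(species C) ≈ 0.3968
After 'absent': normaliser = 0.8·0.1905 + 0.35·0.4127 + 0.25·0.3968; P(species A) ≈ 0.3848, P(species B) ≈ 0.3647, P(species C) ≈ 0.2505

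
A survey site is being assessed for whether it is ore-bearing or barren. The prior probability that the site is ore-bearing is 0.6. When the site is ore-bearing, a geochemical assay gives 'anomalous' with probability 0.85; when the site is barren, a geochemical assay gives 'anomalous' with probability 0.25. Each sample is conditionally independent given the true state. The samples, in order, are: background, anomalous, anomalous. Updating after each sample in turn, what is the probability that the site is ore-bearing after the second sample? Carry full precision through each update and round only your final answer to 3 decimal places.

After 'background': P(ore) = 0.15·0.6000 / (0.15·0.6000 + 0.75·0.4000) ≈ 0.2308
After 'anomalous': P(ore) = 0.85·0.2308 / (0.85·0.2308 + 0.25·0.7692) ≈ 0.5050

0.505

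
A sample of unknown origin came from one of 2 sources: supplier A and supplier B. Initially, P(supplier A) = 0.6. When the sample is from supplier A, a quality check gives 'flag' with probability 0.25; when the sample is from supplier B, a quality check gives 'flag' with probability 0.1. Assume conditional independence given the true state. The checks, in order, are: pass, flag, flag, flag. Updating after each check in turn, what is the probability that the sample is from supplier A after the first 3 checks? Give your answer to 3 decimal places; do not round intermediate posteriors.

0.887

After 'pass': P(supplier A) = 0.75·0.6000 / (0.75·0.6000 + 0.9·0.4000) ≈ 0.5556
After 'flag': P(supplier A) = 0.25·0.5556 / (0.25·0.5556 + 0.1·0.4444) ≈ 0.7576
After 'flag': P(supplier A) = 0.25·0.7576 / (0.25·0.7576 + 0.1·0.2424) ≈ 0.8865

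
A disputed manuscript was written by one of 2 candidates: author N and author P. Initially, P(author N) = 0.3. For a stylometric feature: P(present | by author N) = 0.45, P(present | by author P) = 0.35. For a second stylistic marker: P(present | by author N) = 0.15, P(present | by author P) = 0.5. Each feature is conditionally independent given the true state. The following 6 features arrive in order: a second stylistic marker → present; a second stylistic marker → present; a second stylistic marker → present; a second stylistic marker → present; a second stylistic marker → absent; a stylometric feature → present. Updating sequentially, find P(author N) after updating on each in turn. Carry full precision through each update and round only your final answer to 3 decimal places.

0.008

After a second stylistic marker='present': P(author N) = 0.15·0.3000 / (0.15·0.3000 + 0.5·0.7000) ≈ 0.1139
After a second stylistic marker='present': P(author N) = 0.15·0.1139 / (0.15·0.1139 + 0.5·0.8861) ≈ 0.0371
After a second stylistic marker='present': P(author N) = 0.15·0.0371 / (0.15·0.0371 + 0.5·0.9629) ≈ 0.0114
After a second stylistic marker='present': P(author N) = 0.15·0.0114 / (0.15·0.0114 + 0.5·0.9886) ≈ 0.0035
After a second stylistic marker='absent': P(author N) = 0.85·0.0035 / (0.85·0.0035 + 0.5·0.9965) ≈ 0.0059
After a stylometric feature='present': P(author N) = 0.45·0.0059 / (0.45·0.0059 + 0.35·0.9941) ≈ 0.0075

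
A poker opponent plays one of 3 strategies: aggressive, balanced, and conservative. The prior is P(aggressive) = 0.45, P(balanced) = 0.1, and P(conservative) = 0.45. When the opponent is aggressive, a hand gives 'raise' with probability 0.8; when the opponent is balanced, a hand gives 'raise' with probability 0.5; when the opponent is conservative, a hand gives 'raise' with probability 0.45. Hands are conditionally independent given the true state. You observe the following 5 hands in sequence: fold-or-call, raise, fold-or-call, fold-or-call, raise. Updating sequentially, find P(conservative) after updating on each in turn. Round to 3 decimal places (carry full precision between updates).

0.736

After 'fold-or-call': normaliser = 0.2·0.4500 + 0.5·0.1000 + 0.55·0.4500; P(aggressive) ≈ 0.2323, P(balanced) ≈ 0.1290, P(conservative) ≈ 0.6387
After 'raise': normaliser = 0.8·0.2323 + 0.5·0.1290 + 0.45·0.6387; P(aggressive) ≈ 0.3455, P(balanced) ≈ 0.1200, P(conservative) ≈ 0.5345
After 'fold-or-call': normaliser = 0.2·0.3455 + 0.5·0.1200 + 0.55·0.5345; P(aggressive) ≈ 0.1633, P(balanced) ≈ 0.1418, P(conservative) ≈ 0.6949
After 'fold-or-call': normaliser = 0.2·0.1633 + 0.5·0.1418 + 0.55·0.6949; P(aggressive) ≈ 0.0673, P(balanced) ≈ 0.1460, P(conservative) ≈ 0.7868
After 'raise': normaliser = 0.8·0.0673 + 0.5·0.1460 + 0.45·0.7868; P(aggressive) ≈ 0.1119, P(balanced) ≈ 0.1518, P(conservative) ≈ 0.7363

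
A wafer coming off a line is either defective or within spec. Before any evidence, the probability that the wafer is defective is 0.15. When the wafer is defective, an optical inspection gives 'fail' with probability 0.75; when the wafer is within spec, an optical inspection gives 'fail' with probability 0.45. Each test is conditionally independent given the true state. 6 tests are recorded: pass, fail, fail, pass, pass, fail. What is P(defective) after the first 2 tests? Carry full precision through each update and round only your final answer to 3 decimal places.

0.118

After 'pass': P(defective) = 0.25·0.1500 / (0.25·0.1500 + 0.55·0.8500) ≈ 0.0743
After 'fail': P(defective) = 0.75·0.0743 / (0.75·0.0743 + 0.45·0.9257) ≈ 0.1179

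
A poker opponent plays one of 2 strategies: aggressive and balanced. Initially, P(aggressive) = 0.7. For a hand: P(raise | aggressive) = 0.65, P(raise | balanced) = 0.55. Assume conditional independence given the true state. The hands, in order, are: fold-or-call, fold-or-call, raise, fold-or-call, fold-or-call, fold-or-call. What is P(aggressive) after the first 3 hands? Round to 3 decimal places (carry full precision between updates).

After 'fold-or-call': P(aggressive) = 0.35·0.7000 / (0.35·0.7000 + 0.45·0.3000) ≈ 0.6447
After 'fold-or-call': P(aggressive) = 0.35·0.6447 / (0.35·0.6447 + 0.45·0.3553) ≈ 0.5853
After 'raise': P(aggressive) = 0.65·0.5853 / (0.65·0.5853 + 0.55·0.4147) ≈ 0.6252

0.625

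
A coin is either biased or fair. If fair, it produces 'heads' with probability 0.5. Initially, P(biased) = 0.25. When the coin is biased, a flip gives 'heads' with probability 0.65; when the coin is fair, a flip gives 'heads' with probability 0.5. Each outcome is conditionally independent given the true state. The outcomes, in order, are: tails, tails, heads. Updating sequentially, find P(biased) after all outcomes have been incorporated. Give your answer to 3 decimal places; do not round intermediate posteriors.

After 'tails': P(biased) = 0.35·0.2500 / (0.35·0.2500 + 0.5·0.7500) ≈ 0.1892
After 'tails': P(biased) = 0.35·0.1892 / (0.35·0.1892 + 0.5·0.8108) ≈ 0.1404
After 'heads': P(biased) = 0.65·0.1404 / (0.65·0.1404 + 0.5·0.8596) ≈ 0.1751

0.175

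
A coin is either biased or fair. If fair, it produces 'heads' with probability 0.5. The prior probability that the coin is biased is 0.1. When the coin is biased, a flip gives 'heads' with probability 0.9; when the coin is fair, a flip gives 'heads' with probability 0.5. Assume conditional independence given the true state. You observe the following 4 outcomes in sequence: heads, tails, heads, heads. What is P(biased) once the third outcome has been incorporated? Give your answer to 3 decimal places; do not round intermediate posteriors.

0.067

After 'heads': P(biased) = 0.9·0.1000 / (0.9·0.1000 + 0.5·0.9000) ≈ 0.1667
After 'tails': P(biased) = 0.1·0.1667 / (0.1·0.1667 + 0.5·0.8333) ≈ 0.0385
After 'heads': P(biased) = 0.9·0.0385 / (0.9·0.0385 + 0.5·0.9615) ≈ 0.0672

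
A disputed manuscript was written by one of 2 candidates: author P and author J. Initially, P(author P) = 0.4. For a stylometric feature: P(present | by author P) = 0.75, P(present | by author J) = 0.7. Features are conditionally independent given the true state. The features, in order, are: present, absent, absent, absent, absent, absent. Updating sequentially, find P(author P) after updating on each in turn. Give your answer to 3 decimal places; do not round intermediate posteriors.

0.223

Each posterior becomes the prior for the next update.
After 'present': P(author P) = 0.75·0.4000 / (0.75·0.4000 + 0.7·0.6000) ≈ 0.4167
After 'absent': P(author P) = 0.25·0.4167 / (0.25·0.4167 + 0.3·0.5833) ≈ 0.3731
After 'absent': P(author P) = 0.25·0.3731 / (0.25·0.3731 + 0.3·0.6269) ≈ 0.3316
After 'absent': P(author P) = 0.25·0.3316 / (0.25·0.3316 + 0.3·0.6684) ≈ 0.2925
After 'absent': P(author P) = 0.25·0.2925 / (0.25·0.2925 + 0.3·0.7075) ≈ 0.2562
After 'absent': P(author P) = 0.25·0.2562 / (0.25·0.2562 + 0.3·0.7438) ≈ 0.2230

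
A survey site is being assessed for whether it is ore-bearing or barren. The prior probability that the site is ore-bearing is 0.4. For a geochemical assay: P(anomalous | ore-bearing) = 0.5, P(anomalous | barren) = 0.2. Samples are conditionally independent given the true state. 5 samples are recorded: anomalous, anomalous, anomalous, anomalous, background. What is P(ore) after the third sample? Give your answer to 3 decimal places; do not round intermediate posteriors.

After 'anomalous': P(ore) = 0.5·0.4000 / (0.5·0.4000 + 0.2·0.6000) ≈ 0.6250
After 'anomalous': P(ore) = 0.5·0.6250 / (0.5·0.6250 + 0.2·0.3750) ≈ 0.8065
After 'anomalous': P(ore) = 0.5·0.8065 / (0.5·0.8065 + 0.2·0.1935) ≈ 0.9124

0.912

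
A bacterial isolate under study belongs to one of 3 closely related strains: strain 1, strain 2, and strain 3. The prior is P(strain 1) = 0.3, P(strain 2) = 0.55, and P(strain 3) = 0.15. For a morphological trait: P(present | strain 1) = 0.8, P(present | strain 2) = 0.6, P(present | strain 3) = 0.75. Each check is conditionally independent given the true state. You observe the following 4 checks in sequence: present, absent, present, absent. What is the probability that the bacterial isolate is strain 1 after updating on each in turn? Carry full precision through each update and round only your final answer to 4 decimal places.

After 'present': normaliser = 0.8·0.3000 + 0.6·0.5500 + 0.75·0.1500; P(strain 1) ≈ 0.3516, P(strain 2) ≈ 0.4835, P(strain 3) ≈ 0.1648
After 'absent': normaliser = 0.2·0.3516 + 0.4·0.4835 + 0.25·0.1648; P(strain 1) ≈ 0.2306, P(strain 2) ≈ 0.6342, P(strain 3) ≈ 0.1351
After 'present': normaliser = 0.8·0.2306 + 0.6·0.6342 + 0.75·0.1351; P(strain 1) ≈ 0.2769, P(strain 2) ≈ 0.5710, P(strain 3) ≈ 0.1521
After 'absent': normaliser = 0.2·0.2769 + 0.4·0.5710 + 0.25·0.1521; P(strain 1) ≈ 0.1721, P(strain 2) ≈ 0.7098, P(strain 3) ≈ 0.1181

0.1721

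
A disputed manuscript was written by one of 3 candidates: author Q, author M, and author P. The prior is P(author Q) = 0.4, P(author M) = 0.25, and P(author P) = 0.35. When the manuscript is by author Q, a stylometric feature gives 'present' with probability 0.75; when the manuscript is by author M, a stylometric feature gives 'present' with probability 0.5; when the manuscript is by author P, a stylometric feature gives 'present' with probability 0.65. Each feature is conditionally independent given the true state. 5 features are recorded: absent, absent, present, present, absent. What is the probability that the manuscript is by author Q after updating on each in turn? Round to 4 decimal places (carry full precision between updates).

After 'absent': normaliser = 0.25·0.4000 + 0.5·0.2500 + 0.35·0.3500; P(author Q) ≈ 0.2878, P(author M) ≈ 0.3597, P(author P) ≈ 0.3525
After 'absent': normaliser = 0.25·0.2878 + 0.5·0.3597 + 0.35·0.3525; P(author Q) ≈ 0.1918, P(author M) ≈ 0.4794, P(author P) ≈ 0.3289
After 'present': normaliser = 0.75·0.1918 + 0.5·0.4794 + 0.65·0.3289; P(author Q) ≈ 0.2408, P(author M) ≈ 0.4013, P(author P) ≈ 0.3579
After 'present': normaliser = 0.75·0.2408 + 0.5·0.4013 + 0.65·0.3579; P(author Q) ≈ 0.2942, P(author M) ≈ 0.3269, P(author P) ≈ 0.3790
After 'absent': normaliser = 0.25·0.2942 + 0.5·0.3269 + 0.35·0.3790; P(author Q) ≈ 0.1990, P(author M) ≈ 0.4422, P(author P) ≈ 0.3588

0.1990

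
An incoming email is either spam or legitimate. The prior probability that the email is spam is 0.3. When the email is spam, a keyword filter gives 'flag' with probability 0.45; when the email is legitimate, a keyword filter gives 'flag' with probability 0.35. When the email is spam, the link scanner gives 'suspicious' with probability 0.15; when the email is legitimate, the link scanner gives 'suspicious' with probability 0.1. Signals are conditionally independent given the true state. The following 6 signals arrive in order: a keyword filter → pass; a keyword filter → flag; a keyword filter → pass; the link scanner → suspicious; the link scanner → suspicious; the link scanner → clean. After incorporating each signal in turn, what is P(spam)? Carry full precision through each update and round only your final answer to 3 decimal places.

0.456

Apply Bayes' rule sequentially, carrying P(spam) forward.
After a keyword filter='pass': P(spam) = 0.55·0.3000 / (0.55·0.3000 + 0.65·0.7000) ≈ 0.2661
After a keyword filter='flag': P(spam) = 0.45·0.2661 / (0.45·0.2661 + 0.35·0.7339) ≈ 0.3180
After a keyword filter='pass': P(spam) = 0.55·0.3180 / (0.55·0.3180 + 0.65·0.6820) ≈ 0.2829
After the link scanner='suspicious': P(spam) = 0.15·0.2829 / (0.15·0.2829 + 0.1·0.7171) ≈ 0.3718
After the link scanner='suspicious': P(spam) = 0.15·0.3718 / (0.15·0.3718 + 0.1·0.6282) ≈ 0.4702
After the link scanner='clean': P(spam) = 0.85·0.4702 / (0.85·0.4702 + 0.9·0.5298) ≈ 0.4560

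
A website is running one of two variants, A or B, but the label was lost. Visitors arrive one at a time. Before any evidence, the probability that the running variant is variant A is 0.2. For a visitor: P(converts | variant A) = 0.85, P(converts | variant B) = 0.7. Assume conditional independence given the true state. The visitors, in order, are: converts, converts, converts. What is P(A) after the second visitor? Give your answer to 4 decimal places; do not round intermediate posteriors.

0.2693

After 'converts': P(A) = 0.85·0.2000 / (0.85·0.2000 + 0.7·0.8000) ≈ 0.2329
After 'converts': P(A) = 0.85·0.2329 / (0.85·0.2329 + 0.7·0.7671) ≈ 0.2693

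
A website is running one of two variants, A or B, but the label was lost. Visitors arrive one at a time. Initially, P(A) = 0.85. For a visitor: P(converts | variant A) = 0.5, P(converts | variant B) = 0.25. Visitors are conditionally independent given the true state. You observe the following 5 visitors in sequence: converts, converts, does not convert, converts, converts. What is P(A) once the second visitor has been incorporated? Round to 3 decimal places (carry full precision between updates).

After 'converts': P(A) = 0.5·0.8500 / (0.5·0.8500 + 0.25·0.1500) ≈ 0.9189
After 'converts': P(A) = 0.5·0.9189 / (0.5·0.9189 + 0.25·0.0811) ≈ 0.9577

0.958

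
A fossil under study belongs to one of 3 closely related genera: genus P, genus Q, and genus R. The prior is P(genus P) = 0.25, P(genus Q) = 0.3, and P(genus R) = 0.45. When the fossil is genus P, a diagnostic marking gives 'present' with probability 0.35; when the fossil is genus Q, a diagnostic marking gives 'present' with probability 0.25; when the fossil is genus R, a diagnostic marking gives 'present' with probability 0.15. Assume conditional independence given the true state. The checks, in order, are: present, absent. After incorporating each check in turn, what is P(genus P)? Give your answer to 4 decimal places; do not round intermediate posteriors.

0.3336

After 'present': normaliser = 0.35·0.2500 + 0.25·0.3000 + 0.15·0.4500; P(genus P) ≈ 0.3804, P(genus Q) ≈ 0.3261, P(genus R) ≈ 0.2935
After 'absent': normaliser = 0.65·0.3804 + 0.75·0.3261 + 0.85·0.2935; P(genus P) ≈ 0.3336, P(genus Q) ≈ 0.3299, P(genus R) ≈ 0.3365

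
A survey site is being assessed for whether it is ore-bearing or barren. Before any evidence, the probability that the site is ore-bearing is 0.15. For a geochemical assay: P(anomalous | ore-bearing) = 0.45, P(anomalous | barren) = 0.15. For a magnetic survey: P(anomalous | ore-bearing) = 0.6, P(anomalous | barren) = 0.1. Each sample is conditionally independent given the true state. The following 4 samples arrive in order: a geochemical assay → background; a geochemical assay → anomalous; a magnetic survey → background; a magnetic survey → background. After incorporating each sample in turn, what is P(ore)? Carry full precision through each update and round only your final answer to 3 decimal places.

After a geochemical assay='background': P(ore) = 0.55·0.1500 / (0.55·0.1500 + 0.85·0.8500) ≈ 0.1025
After a geochemical assay='anomalous': P(ore) = 0.45·0.1025 / (0.45·0.1025 + 0.15·0.8975) ≈ 0.2552
After a magnetic survey='background': P(ore) = 0.4·0.2552 / (0.4·0.2552 + 0.9·0.7448) ≈ 0.1321
After a magnetic survey='background': P(ore) = 0.4·0.1321 / (0.4·0.1321 + 0.9·0.8679) ≈ 0.0634

0.063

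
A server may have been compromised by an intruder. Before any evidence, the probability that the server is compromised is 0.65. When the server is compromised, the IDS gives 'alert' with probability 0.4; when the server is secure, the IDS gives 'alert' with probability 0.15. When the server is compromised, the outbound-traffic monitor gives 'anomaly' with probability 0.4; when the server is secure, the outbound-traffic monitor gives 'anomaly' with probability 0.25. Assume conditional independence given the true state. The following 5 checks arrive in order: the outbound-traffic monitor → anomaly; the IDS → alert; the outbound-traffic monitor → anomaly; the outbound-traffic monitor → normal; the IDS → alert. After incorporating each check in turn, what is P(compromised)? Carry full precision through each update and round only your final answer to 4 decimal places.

0.9643

After the outbound-traffic monitor='anomaly': P(compromised) = 0.4·0.6500 / (0.4·0.6500 + 0.25·0.3500) ≈ 0.7482
After the IDS='alert': P(compromised) = 0.4·0.7482 / (0.4·0.7482 + 0.15·0.2518) ≈ 0.8879
After the outbound-traffic monitor='anomaly': P(compromised) = 0.4·0.8879 / (0.4·0.8879 + 0.25·0.1121) ≈ 0.9269
After the outbound-traffic monitor='normal': P(compromised) = 0.6·0.9269 / (0.6·0.9269 + 0.75·0.0731) ≈ 0.9103
After the IDS='alert': P(compromised) = 0.4·0.9103 / (0.4·0.9103 + 0.15·0.0897) ≈ 0.9643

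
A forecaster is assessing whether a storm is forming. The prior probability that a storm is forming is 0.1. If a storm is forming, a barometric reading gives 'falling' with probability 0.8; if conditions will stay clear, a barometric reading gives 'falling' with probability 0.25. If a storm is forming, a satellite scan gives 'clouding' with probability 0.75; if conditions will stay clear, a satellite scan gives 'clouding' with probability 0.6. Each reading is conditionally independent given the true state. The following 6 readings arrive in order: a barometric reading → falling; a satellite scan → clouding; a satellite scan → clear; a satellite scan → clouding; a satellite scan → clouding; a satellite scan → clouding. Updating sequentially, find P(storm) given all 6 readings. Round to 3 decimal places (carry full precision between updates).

After a barometric reading='falling': P(storm) = 0.8·0.1000 / (0.8·0.1000 + 0.25·0.9000) ≈ 0.2623
After a satellite scan='clouding': P(storm) = 0.75·0.2623 / (0.75·0.2623 + 0.6·0.7377) ≈ 0.3077
After a satellite scan='clear': P(storm) = 0.25·0.3077 / (0.25·0.3077 + 0.4·0.6923) ≈ 0.2174
After a satellite scan='clouding': P(storm) = 0.75·0.2174 / (0.75·0.2174 + 0.6·0.7826) ≈ 0.2577
After a satellite scan='clouding': P(storm) = 0.75·0.2577 / (0.75·0.2577 + 0.6·0.7423) ≈ 0.3027
After a satellite scan='clouding': P(storm) = 0.75·0.3027 / (0.75·0.3027 + 0.6·0.6973) ≈ 0.3517

0.352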